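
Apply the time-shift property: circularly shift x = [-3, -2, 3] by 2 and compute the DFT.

Time shift by 2: X_shifted[k] = ω_3^(2k) · X[k]
Shifted x = [-2, 3, -3]

DFT(x[n-2]) = [-2, -2.0000-5.1962i, -2.0000+5.1962i]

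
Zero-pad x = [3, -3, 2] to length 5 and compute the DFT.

Original 3-point DFT: [2, 3.5000+4.3301i, 3.5000-4.3301i]
Zero-padded 5-point DFT provides frequency interpolation.

DFT_5([x, 0, ...]) = [2, 0.4549+1.6776i, 6.0451+3.6655i, 6.0451-3.6655i, 0.4549-1.6776i]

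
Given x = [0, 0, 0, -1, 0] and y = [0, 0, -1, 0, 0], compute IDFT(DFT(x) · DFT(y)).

(x ⊛ y)[n] = Σ(m=0 to 4) x[m] · y[(n-m) mod 5]

Computing each output sample:
(x ⊛ y)[0] = 1
(x ⊛ y)[1] = 0
(x ⊛ y)[2] = 0
(x ⊛ y)[3] = 0
(x ⊛ y)[4] = 0

x ⊛ y = [1, 0, 0, 0, 0]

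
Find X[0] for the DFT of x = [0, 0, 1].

X[0] = Σ(n=0 to 2) x[n] · ω_3^0 = Σ x[n]
= (0) + (0) + (1)

X[0] = 1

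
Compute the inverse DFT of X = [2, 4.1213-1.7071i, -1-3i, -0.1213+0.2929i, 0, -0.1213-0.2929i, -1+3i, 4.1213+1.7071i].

x[n] = (1/8) Σ(k=0 to 7) X[k] · e^(2πikn/8)

Computing each x[n]:
x[0] = 1
x[1] = 2
x[2] = 1
x[3] = -1
x[4] = -1
x[5] = 0
x[6] = 0
x[7] = 0

x = [1, 2, 1, -1, -1, 0, 0, 0]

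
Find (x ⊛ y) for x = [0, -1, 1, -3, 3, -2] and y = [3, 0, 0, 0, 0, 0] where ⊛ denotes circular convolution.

(x ⊛ y)[n] = Σ(m=0 to 5) x[m] · y[(n-m) mod 6]

Computing each output sample:
(x ⊛ y)[0] = 0
(x ⊛ y)[1] = -3
(x ⊛ y)[2] = 3
(x ⊛ y)[3] = -9
(x ⊛ y)[4] = 9
(x ⊛ y)[5] = -6

x ⊛ y = [0, -3, 3, -9, 9, -6]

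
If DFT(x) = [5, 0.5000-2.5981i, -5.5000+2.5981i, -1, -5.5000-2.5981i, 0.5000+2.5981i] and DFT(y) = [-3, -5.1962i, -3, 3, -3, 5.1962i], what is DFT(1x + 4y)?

By linearity: DFT(1x + 4y) = 1·DFT(x) + 4·DFT(y)
= 1·[5, 0.5000-2.5981i, -5.5000+2.5981i, -1, -5.5000-2.5981i, 0.5000+2.5981i] + 4·[-3, -5.1962i, -3, 3, -3, 5.1962i]

Computing element-wise:
Z[0] = 1·(5) + 4·(-3) = -7
Z[1] = 1·(0.5000-2.5981i) + 4·(-5.1962i) = 0.5000-23.3829i
Z[2] = 1·(-5.5000+2.5981i) + 4·(-3) = -17.5000+2.5981i
Z[3] = 1·(-1) + 4·(3) = 11
Z[4] = 1·(-5.5000-2.5981i) + 4·(-3) = -17.5000-2.5981i
Z[5] = 1·(0.5000+2.5981i) + 4·(5.1962i) = 0.5000+23.3829i

DFT(1x + 4y) = 1·X + 4·Y = [-7, 0.5000-23.3829i, -17.5000+2.5981i, 11, -17.5000-2.5981i, 0.5000+23.3829i]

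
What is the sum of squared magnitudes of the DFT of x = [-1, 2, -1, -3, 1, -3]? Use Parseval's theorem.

Parseval: Σ|x[n]|² = (1/N)Σ|X[k]|², so Σ|X[k]|² = N·Σ|x[n]|² = 6·25.0000

Σ|X[k]|² = N·Σ|x[n]|² = 6·25.0000 = 150.0000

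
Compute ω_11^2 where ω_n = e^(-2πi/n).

ω_11^2 = e^(-2πi·2/11)
= cos(-2π·2/11) + i·sin(-2π·2/11)
= cos(-4π/11) + i·sin(-4π/11)

ω_11^2 = cos(-4π/11) + i·sin(-4π/11) = 0.4154-0.9096i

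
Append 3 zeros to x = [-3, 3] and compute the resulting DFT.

Original 2-point DFT: [0, -6]
Zero-padded 5-point DFT provides frequency interpolation.

DFT_5([x, 0, ...]) = [0, -2.0729-2.8532i, -5.4271-1.7634i, -5.4271+1.7634i, -2.0729+2.8532i]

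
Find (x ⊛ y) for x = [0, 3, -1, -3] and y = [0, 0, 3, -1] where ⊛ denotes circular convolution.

(x ⊛ y)[n] = Σ(m=0 to 3) x[m] · y[(n-m) mod 4]

Computing each output sample:
(x ⊛ y)[0] = -6
(x ⊛ y)[1] = -8
(x ⊛ y)[2] = 3
(x ⊛ y)[3] = 9

x ⊛ y = [-6, -8, 3, 9]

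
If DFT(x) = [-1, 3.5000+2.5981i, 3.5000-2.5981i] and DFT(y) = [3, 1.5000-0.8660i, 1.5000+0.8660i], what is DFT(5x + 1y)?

By linearity: DFT(5x + 1y) = 5·DFT(x) + 1·DFT(y)
= 5·[-1, 3.5000+2.5981i, 3.5000-2.5981i] + 1·[3, 1.5000-0.8660i, 1.5000+0.8660i]

Computing element-wise:
Z[0] = 5·(-1) + 1·(3) = -2
Z[1] = 5·(3.5000+2.5981i) + 1·(1.5000-0.8660i) = 19.0000+12.1245i
Z[2] = 5·(3.5000-2.5981i) + 1·(1.5000+0.8660i) = 19.0000-12.1245i

DFT(5x + 1y) = 5·X + 1·Y = [-2, 19.0000+12.1245i, 19.0000-12.1245i]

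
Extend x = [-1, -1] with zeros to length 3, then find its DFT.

Original 2-point DFT: [-2, 0]
Zero-padded 3-point DFT provides frequency interpolation.

DFT_3([x, 0, ...]) = [-2, -0.5000+0.8660i, -0.5000-0.8660i]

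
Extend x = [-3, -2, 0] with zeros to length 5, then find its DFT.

Original 3-point DFT: [-5, -2.0000+1.7321i, -2.0000-1.7321i]
Zero-padded 5-point DFT provides frequency interpolation.

DFT_5([x, 0, ...]) = [-5, -3.6180+1.9021i, -1.3820+1.1756i, -1.3820-1.1756i, -3.6180-1.9021i]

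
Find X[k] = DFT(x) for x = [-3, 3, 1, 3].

X[k] = Σ(n=0 to 3) x[n] · ω_4^(nk)
where ω_4 = e^(-2πi/4)

Computing each X[k]:
X[0] = 4
X[1] = -4
X[2] = -8
X[3] = -4

X = [4, -4, -8, -4]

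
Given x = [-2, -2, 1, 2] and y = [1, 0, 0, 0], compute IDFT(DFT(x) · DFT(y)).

(x ⊛ y)[n] = Σ(m=0 to 3) x[m] · y[(n-m) mod 4]

Computing each output sample:
(x ⊛ y)[0] = -2
(x ⊛ y)[1] = -2
(x ⊛ y)[2] = 1
(x ⊛ y)[3] = 2

x ⊛ y = [-2, -2, 1, 2]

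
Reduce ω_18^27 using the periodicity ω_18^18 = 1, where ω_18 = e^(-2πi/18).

Since ω_18^18 = 1, powers reduce modulo 18.
27 mod 18 = 9
So ω_18^27 = ω_18^9 = e^(-2πi·9/18)

ω_18^27 = ω_18^9 = -1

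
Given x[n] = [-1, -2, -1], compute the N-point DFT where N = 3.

X[k] = Σ(n=0 to 2) x[n] · ω_3^(nk)
where ω_3 = e^(-2πi/3)

Computing each X[k]:
X[0] = -4
X[1] = 0.5000+0.8660i
X[2] = 0.5000-0.8660i

X = [-4, 0.5000+0.8660i, 0.5000-0.8660i]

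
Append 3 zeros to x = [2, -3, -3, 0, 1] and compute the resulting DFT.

Original 5-point DFT: [-3, 3.8090+5.5676i, 2.6910-0.5020i, 2.6910+0.5020i, 3.8090-5.5676i]
Zero-padded 8-point DFT provides frequency interpolation.

DFT_8([x, 0, ...]) = [-3, -1.1213+5.1213i, 6+3i, 3.1213-0.8787i, 3, 3.1213+0.8787i, 6-3i, -1.1213-5.1213i]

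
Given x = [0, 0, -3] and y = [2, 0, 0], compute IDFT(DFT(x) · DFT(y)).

(x ⊛ y)[n] = Σ(m=0 to 2) x[m] · y[(n-m) mod 3]

Computing each output sample:
(x ⊛ y)[0] = 0
(x ⊛ y)[1] = 0
(x ⊛ y)[2] = -6

x ⊛ y = [0, 0, -6]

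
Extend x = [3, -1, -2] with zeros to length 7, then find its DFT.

Original 3-point DFT: [0, 4.5000-0.8660i, 4.5000+0.8660i]
Zero-padded 7-point DFT provides frequency interpolation.

DFT_7([x, 0, ...]) = [0, 2.8216+2.7317i, 5.0245+0.1072i, 2.6540-1.1298i, 2.6540+1.1298i, 5.0245-0.1072i, 2.8216-2.7317i]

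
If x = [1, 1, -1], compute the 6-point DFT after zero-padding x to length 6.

Original 3-point DFT: [1, 1.0000-1.7321i, 1.0000+1.7321i]
Zero-padded 6-point DFT provides frequency interpolation.

DFT_6([x, 0, ...]) = [1, 2, 1.0000-1.7321i, -1, 1.0000+1.7321i, 2]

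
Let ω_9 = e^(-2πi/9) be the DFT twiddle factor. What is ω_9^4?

ω_9^4 = e^(-2πi·4/9)
= cos(-2π·4/9) + i·sin(-2π·4/9)
= cos(-8π/9) + i·sin(-8π/9)

ω_9^4 = cos(-8π/9) + i·sin(-8π/9) = -0.9397-0.3420i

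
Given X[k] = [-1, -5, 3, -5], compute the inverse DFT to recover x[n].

x[n] = (1/4) Σ(k=0 to 3) X[k] · e^(2πikn/4)

Computing each x[n]:
x[0] = -2
x[1] = -1
x[2] = 3
x[3] = -1

x = [-2, -1, 3, -1]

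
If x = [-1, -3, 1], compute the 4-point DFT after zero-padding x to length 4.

Original 3-point DFT: [-3, 3.4641i, -3.4641i]
Zero-padded 4-point DFT provides frequency interpolation.

DFT_4([x, 0, ...]) = [-3, -2+3i, 3, -2-3i]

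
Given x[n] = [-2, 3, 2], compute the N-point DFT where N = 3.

X[k] = Σ(n=0 to 2) x[n] · ω_3^(nk)
where ω_3 = e^(-2πi/3)

Computing each X[k]:
X[0] = 3
X[1] = -4.5000-0.8660i
X[2] = -4.5000+0.8660i

X = [3, -4.5000-0.8660i, -4.5000+0.8660i]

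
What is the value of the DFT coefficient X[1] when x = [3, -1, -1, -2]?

X[1] = Σ(n=0 to 3) x[n] · ω_4^(1n) where ω_4 = e^(-2πi/4)
= (3)·ω_4^0 + (-1)·ω_4^1 + (-1)·ω_4^2 + (-2)·ω_4^3

X[1] = 4-1i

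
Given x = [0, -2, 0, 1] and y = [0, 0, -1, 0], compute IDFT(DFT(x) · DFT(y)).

(x ⊛ y)[n] = Σ(m=0 to 3) x[m] · y[(n-m) mod 4]

Computing each output sample:
(x ⊛ y)[0] = 0
(x ⊛ y)[1] = -1
(x ⊛ y)[2] = 0
(x ⊛ y)[3] = 2

x ⊛ y = [0, -1, 0, 2]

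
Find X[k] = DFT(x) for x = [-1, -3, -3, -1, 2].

X[k] = Σ(n=0 to 4) x[n] · ω_5^(nk)
where ω_5 = e^(-2πi/5)

Computing each X[k]:
X[0] = -6
X[1] = 1.9271+5.9309i
X[2] = -1.4271+1.0368i
X[3] = -1.4271-1.0368i
X[4] = 1.9271-5.9309i

X = [-6, 1.9271+5.9309i, -1.4271+1.0368i, -1.4271-1.0368i, 1.9271-5.9309i]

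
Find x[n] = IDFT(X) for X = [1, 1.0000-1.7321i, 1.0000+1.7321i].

x[n] = (1/3) Σ(k=0 to 2) X[k] · e^(2πikn/3)

Computing each x[n]:
x[0] = 1
x[1] = 1
x[2] = -1

x = [1, 1, -1]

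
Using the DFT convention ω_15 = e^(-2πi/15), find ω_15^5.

ω_15^5 = e^(-2πi·5/15)
= cos(-2π·5/15) + i·sin(-2π·5/15)
= cos(-10π/15) + i·sin(-10π/15)

ω_15^5 = cos(-10π/15) + i·sin(-10π/15) = -0.5000-0.8660i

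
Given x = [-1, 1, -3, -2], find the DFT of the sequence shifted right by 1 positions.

Time shift by 1: X_shifted[k] = ω_4^(1k) · X[k]
Shifted x = [-2, -1, 1, -3]

DFT(x[n-1]) = [-5, -3-2i, 3, -3+2i]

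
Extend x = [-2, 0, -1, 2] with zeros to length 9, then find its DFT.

Original 4-point DFT: [-1, -1+2i, -5, -1-2i]
Zero-padded 9-point DFT provides frequency interpolation.

DFT_9([x, 0, ...]) = [-1, -3.1736-0.7472i, -2.0603+2.0741i, 0.5000-0.8660i, -3.7660-2.3748i, -3.7660+2.3748i, 0.5000+0.8660i, -2.0603-2.0741i, -3.1736+0.7472i]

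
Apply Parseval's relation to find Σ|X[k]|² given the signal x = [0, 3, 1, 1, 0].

Parseval: Σ|x[n]|² = (1/N)Σ|X[k]|², so Σ|X[k]|² = N·Σ|x[n]|² = 5·11.0000

Σ|X[k]|² = N·Σ|x[n]|² = 5·11.0000 = 55.0000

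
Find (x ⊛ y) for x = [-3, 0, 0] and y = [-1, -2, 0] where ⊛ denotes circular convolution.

(x ⊛ y)[n] = Σ(m=0 to 2) x[m] · y[(n-m) mod 3]

Computing each output sample:
(x ⊛ y)[0] = 3
(x ⊛ y)[1] = 6
(x ⊛ y)[2] = 0

x ⊛ y = [3, 6, 0]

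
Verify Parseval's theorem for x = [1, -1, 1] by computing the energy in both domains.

Time domain:
Σ|x[n]|² = |1|² + |-1|² + |1|² = 3.0000

Frequency domain:
(1/3)Σ|X[k]|² = (1/3)(|1|² + |1.0000+1.7321i|² + |1.0000-1.7321i|²) = (1/3)·9.0000 = 3.0000

Both sides agree, confirming Parseval's theorem.

Σ|x[n]|² = (1/N)Σ|X[k]|² = 3.0000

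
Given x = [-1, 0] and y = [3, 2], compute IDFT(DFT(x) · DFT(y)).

(x ⊛ y)[n] = Σ(m=0 to 1) x[m] · y[(n-m) mod 2]

Computing each output sample:
(x ⊛ y)[0] = -3
(x ⊛ y)[1] = -2

x ⊛ y = [-3, -2]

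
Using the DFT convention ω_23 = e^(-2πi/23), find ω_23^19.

ω_23^19 = e^(-2πi·19/23)
= cos(-2π·19/23) + i·sin(-2π·19/23)
= cos(-38π/23) + i·sin(-38π/23)

ω_23^19 = cos(-38π/23) + i·sin(-38π/23) = 0.4601+0.8879i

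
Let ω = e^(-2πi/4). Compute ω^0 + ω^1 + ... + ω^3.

Sum of all nth roots of unity equals 0 for n > 1 (geometric series with r ≠ 1).

0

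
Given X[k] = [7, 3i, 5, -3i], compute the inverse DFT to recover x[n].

x[n] = (1/4) Σ(k=0 to 3) X[k] · e^(2πikn/4)

Computing each x[n]:
x[0] = 3
x[1] = -1
x[2] = 3
x[3] = 2

x = [3, -1, 3, 2]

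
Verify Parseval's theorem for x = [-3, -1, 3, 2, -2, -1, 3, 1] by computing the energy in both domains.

Time domain:
Σ|x[n]|² = |-3|² + |-1|² + |3|² + |2|² + |-2|² + |-1|² + |3|² + |1|² = 38.0000

Frequency domain:
(1/8)Σ|X[k]|² = (1/8)(|2|² + |-1.7071-0.7071i|² + |-11+5i|² + |-0.2929-0.7071i|² + |0|² + |-0.2929+0.7071i|² + |-11-5i|² + |-1.7071+0.7071i|²) = (1/8)·304.0000 = 38.0000

Both sides agree, confirming Parseval's theorem.

Σ|x[n]|² = (1/N)Σ|X[k]|² = 38.0000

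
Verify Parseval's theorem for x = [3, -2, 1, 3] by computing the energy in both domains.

Time domain:
Σ|x[n]|² = |3|² + |-2|² + |1|² + |3|² = 23.0000

Frequency domain:
(1/4)Σ|X[k]|² = (1/4)(|5|² + |2+5i|² + |3|² + |2-5i|²) = (1/4)·92.0000 = 23.0000

Both sides agree, confirming Parseval's theorem.

Σ|x[n]|² = (1/N)Σ|X[k]|² = 23.0000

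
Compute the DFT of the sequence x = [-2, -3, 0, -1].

X[k] = Σ(n=0 to 3) x[n] · ω_4^(nk)
where ω_4 = e^(-2πi/4)

Computing each X[k]:
X[0] = -6
X[1] = -2+2i
X[2] = 2
X[3] = -2-2i

X = [-6, -2+2i, 2, -2-2i]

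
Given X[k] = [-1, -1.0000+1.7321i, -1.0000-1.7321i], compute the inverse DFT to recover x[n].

x[n] = (1/3) Σ(k=0 to 2) X[k] · e^(2πikn/3)

Computing each x[n]:
x[0] = -1
x[1] = -1
x[2] = 1

x = [-1, -1, 1]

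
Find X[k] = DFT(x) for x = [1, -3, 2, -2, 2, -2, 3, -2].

X[k] = Σ(n=0 to 7) x[n] · ω_8^(nk)
where ω_8 = e^(-2πi/8)

Computing each X[k]:
X[0] = -1
X[1] = -1.7071+1.7071i
X[2] = -2+1i
X[3] = -0.2929-0.2929i
X[4] = 17
X[5] = -0.2929+0.2929i
X[6] = -2-1i
X[7] = -1.7071-1.7071i

X = [-1, -1.7071+1.7071i, -2+1i, -0.2929-0.2929i, 17, -0.2929+0.2929i, -2-1i, -1.7071-1.7071i]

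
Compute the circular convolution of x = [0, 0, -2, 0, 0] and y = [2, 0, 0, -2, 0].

(x ⊛ y)[n] = Σ(m=0 to 4) x[m] · y[(n-m) mod 5]

Computing each output sample:
(x ⊛ y)[0] = 4
(x ⊛ y)[1] = 0
(x ⊛ y)[2] = -4
(x ⊛ y)[3] = 0
(x ⊛ y)[4] = 0

x ⊛ y = [4, 0, -4, 0, 0]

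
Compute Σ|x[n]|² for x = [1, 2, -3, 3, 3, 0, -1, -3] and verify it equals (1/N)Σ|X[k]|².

Time domain:
Σ|x[n]|² = |1|² + |2|² + |-3|² + |3|² + |3|² + |0|² + |-1|² + |-3|² = 42.0000

Frequency domain:
(1/8)Σ|X[k]|² = (1/8)(|2|² + |-4.8284-3.6569i|² + |8-2i|² + |0.8284-7.6569i|² + |-2|² + |0.8284+7.6569i|² + |8+2i|² + |-4.8284+3.6569i|²) = (1/8)·336.0000 = 42.0000

Both sides agree, confirming Parseval's theorem.

Σ|x[n]|² = (1/N)Σ|X[k]|² = 42.0000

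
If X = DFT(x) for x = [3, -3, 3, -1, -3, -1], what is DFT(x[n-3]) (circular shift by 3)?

Time shift by 3: X_shifted[k] = ω_6^(3k) · X[k]
Shifted x = [-1, -3, -1, 3, -3, 3]

DFT(x[n-3]) = [-2, -2.0000+3.4641i, 4.0000+6.9282i, -8, 4.0000-6.9282i, -2.0000-3.4641i]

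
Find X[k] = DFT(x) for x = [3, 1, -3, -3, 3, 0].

X[k] = Σ(n=0 to 5) x[n] · ω_6^(nk)
where ω_6 = e^(-2πi/6)

Computing each X[k]:
X[0] = 1
X[1] = 6.5000+4.3301i
X[2] = -0.5000-6.0622i
X[3] = 5
X[4] = -0.5000+6.0622i
X[5] = 6.5000-4.3301i

X = [1, 6.5000+4.3301i, -0.5000-6.0622i, 5, -0.5000+6.0622i, 6.5000-4.3301i]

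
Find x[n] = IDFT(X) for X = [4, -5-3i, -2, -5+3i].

x[n] = (1/4) Σ(k=0 to 3) X[k] · e^(2πikn/4)

Computing each x[n]:
x[0] = -2
x[1] = 3
x[2] = 3
x[3] = 0

x = [-2, 3, 3, 0]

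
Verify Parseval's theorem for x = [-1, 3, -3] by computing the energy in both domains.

Time domain:
Σ|x[n]|² = |-1|² + |3|² + |-3|² = 19.0000

Frequency domain:
(1/3)Σ|X[k]|² = (1/3)(|-1|² + |-1.0000-5.1962i|² + |-1.0000+5.1962i|²) = (1/3)·57.0000 = 19.0000

Both sides agree, confirming Parseval's theorem.

Σ|x[n]|² = (1/N)Σ|X[k]|² = 19.0000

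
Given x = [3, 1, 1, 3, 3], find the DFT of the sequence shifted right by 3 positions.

Time shift by 3: X_shifted[k] = ω_5^(3k) · X[k]
Shifted x = [1, 3, 3, 3, 1]

DFT(x[n-3]) = [11, -2.6180-1.9021i, -0.3820-1.1756i, -0.3820+1.1756i, -2.6180+1.9021i]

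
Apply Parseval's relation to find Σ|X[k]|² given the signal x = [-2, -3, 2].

Parseval: Σ|x[n]|² = (1/N)Σ|X[k]|², so Σ|X[k]|² = N·Σ|x[n]|² = 3·17.0000

Σ|X[k]|² = N·Σ|x[n]|² = 3·17.0000 = 51.0000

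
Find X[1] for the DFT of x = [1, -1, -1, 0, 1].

X[1] = Σ(n=0 to 4) x[n] · ω_5^(1n) where ω_5 = e^(-2πi/5)
= (1)·ω_5^0 + (-1)·ω_5^1 + (-1)·ω_5^2 + (0)·ω_5^3 + (1)·ω_5^4

X[1] = 1.8090+2.4899i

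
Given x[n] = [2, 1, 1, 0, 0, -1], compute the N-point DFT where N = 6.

X[k] = Σ(n=0 to 5) x[n] · ω_6^(nk)
where ω_6 = e^(-2πi/6)

Computing each X[k]:
X[0] = 3
X[1] = 1.5000-2.5981i
X[2] = 1.5000-0.8660i
X[3] = 3
X[4] = 1.5000+0.8660i
X[5] = 1.5000+2.5981i

X = [3, 1.5000-2.5981i, 1.5000-0.8660i, 3, 1.5000+0.8660i, 1.5000+2.5981i]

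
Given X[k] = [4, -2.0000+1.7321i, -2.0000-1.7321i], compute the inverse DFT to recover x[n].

x[n] = (1/3) Σ(k=0 to 2) X[k] · e^(2πikn/3)

Computing each x[n]:
x[0] = 0
x[1] = 1
x[2] = 3

x = [0, 1, 3]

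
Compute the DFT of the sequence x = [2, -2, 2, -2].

X[k] = Σ(n=0 to 3) x[n] · ω_4^(nk)
where ω_4 = e^(-2πi/4)

Computing each X[k]:
X[0] = 0
X[1] = 0
X[2] = 8
X[3] = 0

X = [0, 0, 8, 0]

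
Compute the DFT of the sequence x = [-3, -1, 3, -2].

X[k] = Σ(n=0 to 3) x[n] · ω_4^(nk)
where ω_4 = e^(-2πi/4)

Computing each X[k]:
X[0] = -3
X[1] = -6-1i
X[2] = 3
X[3] = -6+1i

X = [-3, -6-1i, 3, -6+1i]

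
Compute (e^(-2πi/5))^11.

Since ω_5^5 = 1, powers reduce modulo 5.
11 mod 5 = 1
So ω_5^11 = ω_5^1 = e^(-2πi·1/5)

ω_5^11 = ω_5^1 = 0.3090-0.9511i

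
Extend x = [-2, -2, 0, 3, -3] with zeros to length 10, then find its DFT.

Original 5-point DFT: [-4, -5.9721+0.8123i, 2.9721-3.4410i, 2.9721+3.4410i, -5.9721-0.8123i]
Zero-padded 10-point DFT provides frequency interpolation.

DFT_10([x, 0, ...]) = [-4, -2.1180+0.0858i, -5.9721+0.8123i, 0.1180+6.5186i, 2.9721-3.4410i, -6, 2.9721+3.4410i, 0.1180-6.5186i, -5.9721-0.8123i, -2.1180-0.0858i]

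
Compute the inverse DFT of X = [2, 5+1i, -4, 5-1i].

x[n] = (1/4) Σ(k=0 to 3) X[k] · e^(2πikn/4)

Computing each x[n]:
x[0] = 2
x[1] = 1
x[2] = -3
x[3] = 2

x = [2, 1, -3, 2]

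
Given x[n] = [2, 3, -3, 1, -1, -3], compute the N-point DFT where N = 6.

X[k] = Σ(n=0 to 5) x[n] · ω_6^(nk)
where ω_6 = e^(-2πi/6)

Computing each X[k]:
X[0] = -1
X[1] = 3.0000-3.4641i
X[2] = 5.0000-6.9282i
X[3] = -3
X[4] = 5.0000+6.9282i
X[5] = 3.0000+3.4641i

X = [-1, 3.0000-3.4641i, 5.0000-6.9282i, -3, 5.0000+6.9282i, 3.0000+3.4641i]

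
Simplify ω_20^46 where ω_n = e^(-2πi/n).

Since ω_20^20 = 1, powers reduce modulo 20.
46 mod 20 = 6
So ω_20^46 = ω_20^6 = e^(-2πi·6/20)

ω_20^46 = ω_20^6 = -0.3090-0.9511i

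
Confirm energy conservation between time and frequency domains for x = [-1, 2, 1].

Time domain:
Σ|x[n]|² = |-1|² + |2|² + |1|² = 6.0000

Frequency domain:
(1/3)Σ|X[k]|² = (1/3)(|2|² + |-2.5000-0.8660i|² + |-2.5000+0.8660i|²) = (1/3)·18.0000 = 6.0000

Both sides agree, confirming Parseval's theorem.

Σ|x[n]|² = (1/N)Σ|X[k]|² = 6.0000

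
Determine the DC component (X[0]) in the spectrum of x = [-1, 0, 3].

X[0] = Σ(n=0 to 2) x[n] · ω_3^0 = Σ x[n]
= (-1) + (0) + (3)

X[0] = 2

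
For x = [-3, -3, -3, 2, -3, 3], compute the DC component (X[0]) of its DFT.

X[0] = Σ(n=0 to 5) x[n] · ω_6^0 = Σ x[n]
= (-3) + (-3) + (-3) + (2) + (-3) + (3)

X[0] = -7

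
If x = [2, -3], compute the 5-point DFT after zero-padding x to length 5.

Original 2-point DFT: [-1, 5]
Zero-padded 5-point DFT provides frequency interpolation.

DFT_5([x, 0, ...]) = [-1, 1.0729+2.8532i, 4.4271+1.7634i, 4.4271-1.7634i, 1.0729-2.8532i]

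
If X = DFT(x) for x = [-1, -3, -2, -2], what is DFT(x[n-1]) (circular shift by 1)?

Time shift by 1: X_shifted[k] = ω_4^(1k) · X[k]
Shifted x = [-2, -1, -3, -2]

DFT(x[n-1]) = [-8, 1-1i, -2, 1+1i]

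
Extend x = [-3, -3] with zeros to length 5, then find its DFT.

Original 2-point DFT: [-6, 0]
Zero-padded 5-point DFT provides frequency interpolation.

DFT_5([x, 0, ...]) = [-6, -3.9271+2.8532i, -0.5729+1.7634i, -0.5729-1.7634i, -3.9271-2.8532i]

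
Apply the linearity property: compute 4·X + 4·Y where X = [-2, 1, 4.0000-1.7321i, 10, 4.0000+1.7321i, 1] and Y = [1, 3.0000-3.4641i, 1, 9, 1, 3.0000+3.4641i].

By linearity: DFT(4x + 4y) = 4·DFT(x) + 4·DFT(y)
= 4·[-2, 1, 4.0000-1.7321i, 10, 4.0000+1.7321i, 1] + 4·[1, 3.0000-3.4641i, 1, 9, 1, 3.0000+3.4641i]

Computing element-wise:
Z[0] = 4·(-2) + 4·(1) = -4
Z[1] = 4·(1) + 4·(3.0000-3.4641i) = 16.0000-13.8564i
Z[2] = 4·(4.0000-1.7321i) + 4·(1) = 20.0000-6.9284i
Z[3] = 4·(10) + 4·(9) = 76
Z[4] = 4·(4.0000+1.7321i) + 4·(1) = 20.0000+6.9284i
Z[5] = 4·(1) + 4·(3.0000+3.4641i) = 16.0000+13.8564i

DFT(4x + 4y) = 4·X + 4·Y = [-4, 16.0000-13.8564i, 20.0000-6.9284i, 76, 20.0000+6.9284i, 16.0000+13.8564i]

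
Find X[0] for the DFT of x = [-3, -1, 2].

X[0] = Σ(n=0 to 2) x[n] · ω_3^0 = Σ x[n]
= (-3) + (-1) + (2)

X[0] = -2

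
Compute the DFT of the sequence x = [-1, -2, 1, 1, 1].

X[k] = Σ(n=0 to 4) x[n] · ω_5^(nk)
where ω_5 = e^(-2πi/5)

Computing each X[k]:
X[0] = 0
X[1] = -2.9271+2.8532i
X[2] = 0.4271+1.7634i
X[3] = 0.4271-1.7634i
X[4] = -2.9271-2.8532i

X = [0, -2.9271+2.8532i, 0.4271+1.7634i, 0.4271-1.7634i, -2.9271-2.8532i]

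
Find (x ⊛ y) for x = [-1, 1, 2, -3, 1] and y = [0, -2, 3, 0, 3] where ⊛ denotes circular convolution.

(x ⊛ y)[n] = Σ(m=0 to 4) x[m] · y[(n-m) mod 5]

Computing each output sample:
(x ⊛ y)[0] = -8
(x ⊛ y)[1] = 11
(x ⊛ y)[2] = -14
(x ⊛ y)[3] = 2
(x ⊛ y)[4] = 9

x ⊛ y = [-8, 11, -14, 2, 9]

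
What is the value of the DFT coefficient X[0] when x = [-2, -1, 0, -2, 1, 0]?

X[0] = Σ(n=0 to 5) x[n] · ω_6^0 = Σ x[n]
= (-2) + (-1) + (0) + (-2) + (1) + (0)

X[0] = -4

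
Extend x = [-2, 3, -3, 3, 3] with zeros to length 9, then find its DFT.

Original 5-point DFT: [4, -0.1459+3.5267i, -6.8541-5.7063i, -6.8541+5.7063i, -0.1459-3.5267i]
Zero-padded 9-point DFT provides frequency interpolation.

DFT_9([x, 0, ...]) = [4, -4.5419-2.5981i, 2.1382+2.5981i, -0.5000-7.7942i, -8.0963-2.5981i, -8.0963+2.5981i, -0.5000+7.7942i, 2.1382-2.5981i, -4.5419+2.5981i]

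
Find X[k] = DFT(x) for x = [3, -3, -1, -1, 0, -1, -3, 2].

X[k] = Σ(n=0 to 7) x[n] · ω_8^(nk)
where ω_8 = e^(-2πi/8)

Computing each X[k]:
X[0] = -4
X[1] = 3.7071+1.5355i
X[2] = 7+5i
X[3] = 2.2929+5.5355i
X[4] = 2
X[5] = 2.2929-5.5355i
X[6] = 7-5i
X[7] = 3.7071-1.5355i

X = [-4, 3.7071+1.5355i, 7+5i, 2.2929+5.5355i, 2, 2.2929-5.5355i, 7-5i, 3.7071-1.5355i]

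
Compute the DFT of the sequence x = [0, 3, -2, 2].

X[k] = Σ(n=0 to 3) x[n] · ω_4^(nk)
where ω_4 = e^(-2πi/4)

Computing each X[k]:
X[0] = 3
X[1] = 2-1i
X[2] = -7
X[3] = 2+1i

X = [3, 2-1i, -7, 2+1i]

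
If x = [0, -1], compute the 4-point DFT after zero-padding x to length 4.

Original 2-point DFT: [-1, 1]
Zero-padded 4-point DFT provides frequency interpolation.

DFT_4([x, 0, ...]) = [-1, 1i, 1, -1i]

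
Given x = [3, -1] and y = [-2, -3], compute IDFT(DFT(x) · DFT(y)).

(x ⊛ y)[n] = Σ(m=0 to 1) x[m] · y[(n-m) mod 2]

Computing each output sample:
(x ⊛ y)[0] = -3
(x ⊛ y)[1] = -7

x ⊛ y = [-3, -7]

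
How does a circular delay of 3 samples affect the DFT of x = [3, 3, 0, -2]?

Time shift by 3: X_shifted[k] = ω_4^(3k) · X[k]
Shifted x = [3, 0, -2, 3]

DFT(x[n-3]) = [4, 5+3i, -2, 5-3i]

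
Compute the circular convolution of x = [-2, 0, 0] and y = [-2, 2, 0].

(x ⊛ y)[n] = Σ(m=0 to 2) x[m] · y[(n-m) mod 3]

Computing each output sample:
(x ⊛ y)[0] = 4
(x ⊛ y)[1] = -4
(x ⊛ y)[2] = 0

x ⊛ y = [4, -4, 0]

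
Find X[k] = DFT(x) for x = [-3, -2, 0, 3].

X[k] = Σ(n=0 to 3) x[n] · ω_4^(nk)
where ω_4 = e^(-2πi/4)

Computing each X[k]:
X[0] = -2
X[1] = -3+5i
X[2] = -4
X[3] = -3-5i

X = [-2, -3+5i, -4, -3-5i]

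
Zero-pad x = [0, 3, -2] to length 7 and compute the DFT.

Original 3-point DFT: [1, -0.5000-4.3301i, -0.5000+4.3301i]
Zero-padded 7-point DFT provides frequency interpolation.

DFT_7([x, 0, ...]) = [1, 2.3155-0.3956i, 1.1344-3.7926i, -3.9499-2.8653i, -3.9499+2.8653i, 1.1344+3.7926i, 2.3155+0.3956i]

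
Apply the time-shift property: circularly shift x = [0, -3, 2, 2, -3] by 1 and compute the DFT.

Time shift by 1: X_shifted[k] = ω_5^(1k) · X[k]
Shifted x = [-3, 0, -3, 2, 2]

DFT(x[n-1]) = [-2, -1.5729+4.8410i, -4.9271-3.5797i, -4.9271+3.5797i, -1.5729-4.8410i]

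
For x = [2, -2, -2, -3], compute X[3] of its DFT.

X[3] = Σ(n=0 to 3) x[n] · ω_4^(3n) where ω_4 = e^(-2πi/4)
= (2)·ω_4^0 + (-2)·ω_4^3 + (-2)·ω_4^6 + (-3)·ω_4^9

X[3] = 4+1i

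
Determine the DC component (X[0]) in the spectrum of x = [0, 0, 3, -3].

X[0] = Σ(n=0 to 3) x[n] · ω_4^0 = Σ x[n]
= (0) + (0) + (3) + (-3)

X[0] = 0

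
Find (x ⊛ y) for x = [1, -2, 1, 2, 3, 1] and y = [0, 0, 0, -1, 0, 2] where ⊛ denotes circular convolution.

(x ⊛ y)[n] = Σ(m=0 to 5) x[m] · y[(n-m) mod 6]

Computing each output sample:
(x ⊛ y)[0] = -6
(x ⊛ y)[1] = -1
(x ⊛ y)[2] = 3
(x ⊛ y)[3] = 5
(x ⊛ y)[4] = 4
(x ⊛ y)[5] = 1

x ⊛ y = [-6, -1, 3, 5, 4, 1]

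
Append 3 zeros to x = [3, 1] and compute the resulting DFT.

Original 2-point DFT: [4, 2]
Zero-padded 5-point DFT provides frequency interpolation.

DFT_5([x, 0, ...]) = [4, 3.3090-0.9511i, 2.1910-0.5878i, 2.1910+0.5878i, 3.3090+0.9511i]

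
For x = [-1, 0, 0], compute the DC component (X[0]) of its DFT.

X[0] = Σ(n=0 to 2) x[n] · ω_3^0 = Σ x[n]
= (-1) + (0) + (0)

X[0] = -1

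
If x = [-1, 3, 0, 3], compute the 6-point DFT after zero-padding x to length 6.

Original 4-point DFT: [5, -1, -7, -1]
Zero-padded 6-point DFT provides frequency interpolation.

DFT_6([x, 0, ...]) = [5, -2.5000-2.5981i, 0.5000-2.5981i, -7, 0.5000+2.5981i, -2.5000+2.5981i]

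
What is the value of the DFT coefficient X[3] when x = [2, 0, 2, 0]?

X[3] = Σ(n=0 to 3) x[n] · ω_4^(3n) where ω_4 = e^(-2πi/4)
= (2)·ω_4^0 + (0)·ω_4^3 + (2)·ω_4^6 + (0)·ω_4^9

X[3] = 0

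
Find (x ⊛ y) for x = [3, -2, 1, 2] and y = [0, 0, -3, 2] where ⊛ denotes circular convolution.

(x ⊛ y)[n] = Σ(m=0 to 3) x[m] · y[(n-m) mod 4]

Computing each output sample:
(x ⊛ y)[0] = -7
(x ⊛ y)[1] = -4
(x ⊛ y)[2] = -5
(x ⊛ y)[3] = 12

x ⊛ y = [-7, -4, -5, 12]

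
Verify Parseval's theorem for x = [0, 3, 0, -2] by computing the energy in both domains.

Time domain:
Σ|x[n]|² = |0|² + |3|² + |0|² + |-2|² = 13.0000

Frequency domain:
(1/4)Σ|X[k]|² = (1/4)(|1|² + |-5i|² + |-1|² + |5i|²) = (1/4)·52.0000 = 13.0000

Both sides agree, confirming Parseval's theorem.

Σ|x[n]|² = (1/N)Σ|X[k]|² = 13.0000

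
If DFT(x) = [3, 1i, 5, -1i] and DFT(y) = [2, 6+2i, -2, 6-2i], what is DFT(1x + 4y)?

By linearity: DFT(1x + 4y) = 1·DFT(x) + 4·DFT(y)
= 1·[3, 1i, 5, -1i] + 4·[2, 6+2i, -2, 6-2i]

Computing element-wise:
Z[0] = 1·(3) + 4·(2) = 11
Z[1] = 1·(1i) + 4·(6+2i) = 24+9i
Z[2] = 1·(5) + 4·(-2) = -3
Z[3] = 1·(-1i) + 4·(6-2i) = 24-9i

DFT(1x + 4y) = 1·X + 4·Y = [11, 24+9i, -3, 24-9i]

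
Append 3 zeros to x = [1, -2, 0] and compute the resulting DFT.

Original 3-point DFT: [-1, 2.0000+1.7321i, 2.0000-1.7321i]
Zero-padded 6-point DFT provides frequency interpolation.

DFT_6([x, 0, ...]) = [-1, 1.7321i, 2.0000+1.7321i, 3, 2.0000-1.7321i, -1.7321i]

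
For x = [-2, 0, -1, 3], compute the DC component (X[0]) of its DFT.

X[0] = Σ(n=0 to 3) x[n] · ω_4^0 = Σ x[n]
= (-2) + (0) + (-1) + (3)

X[0] = 0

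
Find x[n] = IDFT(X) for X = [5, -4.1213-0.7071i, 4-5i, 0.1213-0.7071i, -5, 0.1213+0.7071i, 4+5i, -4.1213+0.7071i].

x[n] = (1/8) Σ(k=0 to 7) X[k] · e^(2πikn/8)

Computing each x[n]:
x[0] = 0
x[1] = 2
x[2] = -1
x[3] = 1
x[4] = 2
x[5] = 3
x[6] = -1
x[7] = -1

x = [0, 2, -1, 1, 2, 3, -1, -1]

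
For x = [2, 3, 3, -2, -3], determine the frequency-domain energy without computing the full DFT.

Parseval: Σ|x[n]|² = (1/N)Σ|X[k]|², so Σ|X[k]|² = N·Σ|x[n]|² = 5·35.0000

Σ|X[k]|² = N·Σ|x[n]|² = 5·35.0000 = 175.0000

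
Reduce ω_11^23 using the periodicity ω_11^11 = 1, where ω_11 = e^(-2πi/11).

Since ω_11^11 = 1, powers reduce modulo 11.
23 mod 11 = 1
So ω_11^23 = ω_11^1 = e^(-2πi·1/11)

ω_11^23 = ω_11^1 = 0.8413-0.5406i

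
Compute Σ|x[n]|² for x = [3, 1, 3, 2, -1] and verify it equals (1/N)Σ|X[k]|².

Time domain:
Σ|x[n]|² = |3|² + |1|² + |3|² + |2|² + |-1|² = 24.0000

Frequency domain:
(1/5)Σ|X[k]|² = (1/5)(|8|² + |-1.0451-2.4899i|² + |4.5451-0.2245i|² + |4.5451+0.2245i|² + |-1.0451+2.4899i|²) = (1/5)·120.0000 = 24.0000

Both sides agree, confirming Parseval's theorem.

Σ|x[n]|² = (1/N)Σ|X[k]|² = 24.0000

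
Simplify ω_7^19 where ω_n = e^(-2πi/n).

Since ω_7^7 = 1, powers reduce modulo 7.
19 mod 7 = 5
So ω_7^19 = ω_7^5 = e^(-2πi·5/7)

ω_7^19 = ω_7^5 = -0.2225+0.9749i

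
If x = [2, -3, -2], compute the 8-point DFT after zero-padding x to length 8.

Original 3-point DFT: [-3, 4.5000+0.8660i, 4.5000-0.8660i]
Zero-padded 8-point DFT provides frequency interpolation.

DFT_8([x, 0, ...]) = [-3, -0.1213+4.1213i, 4+3i, 4.1213+0.1213i, 3, 4.1213-0.1213i, 4-3i, -0.1213-4.1213i]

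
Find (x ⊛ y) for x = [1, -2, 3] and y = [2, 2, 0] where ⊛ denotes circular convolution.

(x ⊛ y)[n] = Σ(m=0 to 2) x[m] · y[(n-m) mod 3]

Computing each output sample:
(x ⊛ y)[0] = 8
(x ⊛ y)[1] = -2
(x ⊛ y)[2] = 2

x ⊛ y = [8, -2, 2]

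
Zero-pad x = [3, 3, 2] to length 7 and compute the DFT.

Original 3-point DFT: [8, 0.5000-0.8660i, 0.5000+0.8660i]
Zero-padded 7-point DFT provides frequency interpolation.

DFT_7([x, 0, ...]) = [8, 4.4254-4.2954i, 0.5305-2.0570i, 1.5441+0.2620i, 1.5441-0.2620i, 0.5305+2.0570i, 4.4254+4.2954i]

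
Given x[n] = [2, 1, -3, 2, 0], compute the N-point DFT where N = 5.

X[k] = Σ(n=0 to 4) x[n] · ω_5^(nk)
where ω_5 = e^(-2πi/5)

Computing each X[k]:
X[0] = 2
X[1] = 3.1180+1.9879i
X[2] = 0.8820-5.3431i
X[3] = 0.8820+5.3431i
X[4] = 3.1180-1.9879i

X = [2, 3.1180+1.9879i, 0.8820-5.3431i, 0.8820+5.3431i, 3.1180-1.9879i]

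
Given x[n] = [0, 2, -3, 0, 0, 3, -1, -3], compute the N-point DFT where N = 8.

X[k] = Σ(n=0 to 7) x[n] · ω_8^(nk)
where ω_8 = e^(-2πi/8)

Computing each X[k]:
X[0] = -2
X[1] = -2.8284+0.5858i
X[2] = 4-8i
X[3] = 2.8284-3.4142i
X[4] = -6
X[5] = 2.8284+3.4142i
X[6] = 4+8i
X[7] = -2.8284-0.5858i

X = [-2, -2.8284+0.5858i, 4-8i, 2.8284-3.4142i, -6, 2.8284+3.4142i, 4+8i, -2.8284-0.5858i]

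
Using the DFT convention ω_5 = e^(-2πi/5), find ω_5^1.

ω_5^1 = e^(-2πi·1/5)
= cos(-2π·1/5) + i·sin(-2π·1/5)
= cos(-2π/5) + i·sin(-2π/5)

ω_5^1 = cos(-2π/5) + i·sin(-2π/5) = 0.3090-0.9511i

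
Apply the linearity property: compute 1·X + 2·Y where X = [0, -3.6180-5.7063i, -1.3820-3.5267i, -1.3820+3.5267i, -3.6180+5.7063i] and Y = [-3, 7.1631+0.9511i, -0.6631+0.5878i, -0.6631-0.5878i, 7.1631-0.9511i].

By linearity: DFT(1x + 2y) = 1·DFT(x) + 2·DFT(y)
= 1·[0, -3.6180-5.7063i, -1.3820-3.5267i, -1.3820+3.5267i, -3.6180+5.7063i] + 2·[-3, 7.1631+0.9511i, -0.6631+0.5878i, -0.6631-0.5878i, 7.1631-0.9511i]

Computing element-wise:
Z[0] = 1·(0) + 2·(-3) = -6
Z[1] = 1·(-3.6180-5.7063i) + 2·(7.1631+0.9511i) = 10.7082-3.8041i
Z[2] = 1·(-1.3820-3.5267i) + 2·(-0.6631+0.5878i) = -2.7082-2.3511i
Z[3] = 1·(-1.3820+3.5267i) + 2·(-0.6631-0.5878i) = -2.7082+2.3511i
Z[4] = 1·(-3.6180+5.7063i) + 2·(7.1631-0.9511i) = 10.7082+3.8041i

DFT(1x + 2y) = 1·X + 2·Y = [-6, 10.7082-3.8041i, -2.7082-2.3511i, -2.7082+2.3511i, 10.7082+3.8041i]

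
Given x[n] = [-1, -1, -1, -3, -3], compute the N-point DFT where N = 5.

X[k] = Σ(n=0 to 4) x[n] · ω_5^(nk)
where ω_5 = e^(-2πi/5)

Computing each X[k]:
X[0] = -9
X[1] = 1.0000-3.0777i
X[2] = 1.0000+0.7265i
X[3] = 1.0000-0.7265i
X[4] = 1.0000+3.0777i

X = [-9, 1.0000-3.0777i, 1.0000+0.7265i, 1.0000-0.7265i, 1.0000+3.0777i]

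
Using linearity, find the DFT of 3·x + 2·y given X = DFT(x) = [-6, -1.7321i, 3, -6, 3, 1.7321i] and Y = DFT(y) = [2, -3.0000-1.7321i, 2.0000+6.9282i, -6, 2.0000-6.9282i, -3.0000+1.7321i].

By linearity: DFT(3x + 2y) = 3·DFT(x) + 2·DFT(y)
= 3·[-6, -1.7321i, 3, -6, 3, 1.7321i] + 2·[2, -3.0000-1.7321i, 2.0000+6.9282i, -6, 2.0000-6.9282i, -3.0000+1.7321i]

Computing element-wise:
Z[0] = 3·(-6) + 2·(2) = -14
Z[1] = 3·(-1.7321i) + 2·(-3.0000-1.7321i) = -6.0000-8.6605i
Z[2] = 3·(3) + 2·(2.0000+6.9282i) = 13.0000+13.8564i
Z[3] = 3·(-6) + 2·(-6) = -30
Z[4] = 3·(3) + 2·(2.0000-6.9282i) = 13.0000-13.8564i
Z[5] = 3·(1.7321i) + 2·(-3.0000+1.7321i) = -6.0000+8.6605i

DFT(3x + 2y) = 3·X + 2·Y = [-14, -6.0000-8.6605i, 13.0000+13.8564i, -30, 13.0000-13.8564i, -6.0000+8.6605i]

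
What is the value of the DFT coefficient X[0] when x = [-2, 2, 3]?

X[0] = Σ(n=0 to 2) x[n] · ω_3^0 = Σ x[n]
= (-2) + (2) + (3)

X[0] = 3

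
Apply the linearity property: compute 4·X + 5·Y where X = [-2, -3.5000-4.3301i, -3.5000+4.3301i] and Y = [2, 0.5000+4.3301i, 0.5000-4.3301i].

By linearity: DFT(4x + 5y) = 4·DFT(x) + 5·DFT(y)
= 4·[-2, -3.5000-4.3301i, -3.5000+4.3301i] + 5·[2, 0.5000+4.3301i, 0.5000-4.3301i]

Computing element-wise:
Z[0] = 4·(-2) + 5·(2) = 2
Z[1] = 4·(-3.5000-4.3301i) + 5·(0.5000+4.3301i) = -11.5000+4.3301i
Z[2] = 4·(-3.5000+4.3301i) + 5·(0.5000-4.3301i) = -11.5000-4.3301i

DFT(4x + 5y) = 4·X + 5·Y = [2, -11.5000+4.3301i, -11.5000-4.3301i]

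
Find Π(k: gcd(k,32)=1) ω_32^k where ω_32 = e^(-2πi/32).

The primitive 32nd roots of unity are ω_32^k for k coprime to 32: k ∈ {1, 3, 5, 7, 9, 11, 13, 15, 17, 19, 21, 23, 25, 27, 29, 31}
Their product equals the constant term of the cyclotomic polynomial Φ_32(x) up to sign.
For n ≥ 3, the product of all primitive nth roots of unity is 1. (For n=1 it is 1; for n=2 it is -1.)

1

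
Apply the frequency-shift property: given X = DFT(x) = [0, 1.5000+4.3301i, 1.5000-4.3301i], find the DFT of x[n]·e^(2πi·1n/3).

Modulation property: DFT(ω_3^(-1n)·x[n]) = X[(k-1) mod 3], so circularly shift X by 1 positions.

X[k-1] = [1.5000-4.3301i, 0, 1.5000+4.3301i]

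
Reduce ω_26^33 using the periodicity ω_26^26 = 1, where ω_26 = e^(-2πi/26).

Since ω_26^26 = 1, powers reduce modulo 26.
33 mod 26 = 7
So ω_26^33 = ω_26^7 = e^(-2πi·7/26)

ω_26^33 = ω_26^7 = -0.1205-0.9927i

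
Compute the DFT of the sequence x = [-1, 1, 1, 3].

X[k] = Σ(n=0 to 3) x[n] · ω_4^(nk)
where ω_4 = e^(-2πi/4)

Computing each X[k]:
X[0] = 4
X[1] = -2+2i
X[2] = -4
X[3] = -2-2i

X = [4, -2+2i, -4, -2-2i]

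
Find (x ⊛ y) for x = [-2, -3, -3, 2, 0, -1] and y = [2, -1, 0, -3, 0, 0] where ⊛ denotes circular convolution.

(x ⊛ y)[n] = Σ(m=0 to 5) x[m] · y[(n-m) mod 6]

Computing each output sample:
(x ⊛ y)[0] = -9
(x ⊛ y)[1] = -4
(x ⊛ y)[2] = 0
(x ⊛ y)[3] = 13
(x ⊛ y)[4] = 7
(x ⊛ y)[5] = 7

x ⊛ y = [-9, -4, 0, 13, 7, 7]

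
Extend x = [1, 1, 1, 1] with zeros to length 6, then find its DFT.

Original 4-point DFT: [4, 0, 0, 0]
Zero-padded 6-point DFT provides frequency interpolation.

DFT_6([x, 0, ...]) = [4, -1.7321i, 1, 0, 1, 1.7321i]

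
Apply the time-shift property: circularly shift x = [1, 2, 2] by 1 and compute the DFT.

Time shift by 1: X_shifted[k] = ω_3^(1k) · X[k]
Shifted x = [2, 1, 2]

DFT(x[n-1]) = [5, 0.5000+0.8660i, 0.5000-0.8660i]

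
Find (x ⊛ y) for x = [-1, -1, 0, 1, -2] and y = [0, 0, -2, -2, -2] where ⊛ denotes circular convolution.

(x ⊛ y)[n] = Σ(m=0 to 4) x[m] · y[(n-m) mod 5]

Computing each output sample:
(x ⊛ y)[0] = 0
(x ⊛ y)[1] = 2
(x ⊛ y)[2] = 4
(x ⊛ y)[3] = 8
(x ⊛ y)[4] = 4

x ⊛ y = [0, 2, 4, 8, 4]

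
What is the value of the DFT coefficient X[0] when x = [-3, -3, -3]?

X[0] = Σ(n=0 to 2) x[n] · ω_3^0 = Σ x[n]
= (-3) + (-3) + (-3)

X[0] = -9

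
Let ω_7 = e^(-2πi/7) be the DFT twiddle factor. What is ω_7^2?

ω_7^2 = e^(-2πi·2/7)
= cos(-2π·2/7) + i·sin(-2π·2/7)
= cos(-4π/7) + i·sin(-4π/7)

ω_7^2 = cos(-4π/7) + i·sin(-4π/7) = -0.2225-0.9749i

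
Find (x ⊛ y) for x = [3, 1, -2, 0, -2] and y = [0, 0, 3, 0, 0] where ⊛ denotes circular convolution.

(x ⊛ y)[n] = Σ(m=0 to 4) x[m] · y[(n-m) mod 5]

Computing each output sample:
(x ⊛ y)[0] = 0
(x ⊛ y)[1] = -6
(x ⊛ y)[2] = 9
(x ⊛ y)[3] = 3
(x ⊛ y)[4] = -6

x ⊛ y = [0, -6, 9, 3, -6]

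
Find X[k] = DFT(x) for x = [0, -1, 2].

X[k] = Σ(n=0 to 2) x[n] · ω_3^(nk)
where ω_3 = e^(-2πi/3)

Computing each X[k]:
X[0] = 1
X[1] = -0.5000+2.5981i
X[2] = -0.5000-2.5981i

X = [1, -0.5000+2.5981i, -0.5000-2.5981i]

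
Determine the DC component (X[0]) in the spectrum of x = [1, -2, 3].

X[0] = Σ(n=0 to 2) x[n] · ω_3^0 = Σ x[n]
= (1) + (-2) + (3)

X[0] = 2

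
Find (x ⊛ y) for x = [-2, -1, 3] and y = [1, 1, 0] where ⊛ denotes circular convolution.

(x ⊛ y)[n] = Σ(m=0 to 2) x[m] · y[(n-m) mod 3]

Computing each output sample:
(x ⊛ y)[0] = 1
(x ⊛ y)[1] = -3
(x ⊛ y)[2] = 2

x ⊛ y = [1, -3, 2]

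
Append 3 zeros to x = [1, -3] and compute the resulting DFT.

Original 2-point DFT: [-2, 4]
Zero-padded 5-point DFT provides frequency interpolation.

DFT_5([x, 0, ...]) = [-2, 0.0729+2.8532i, 3.4271+1.7634i, 3.4271-1.7634i, 0.0729-2.8532i]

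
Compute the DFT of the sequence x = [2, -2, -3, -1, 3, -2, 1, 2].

X[k] = Σ(n=0 to 7) x[n] · ω_8^(nk)
where ω_8 = e^(-2πi/8)

Computing each X[k]:
X[0] = 0
X[1] = 1.1213+6.1213i
X[2] = 7+5i
X[3] = -3.1213-1.8787i
X[4] = 6
X[5] = -3.1213+1.8787i
X[6] = 7-5i
X[7] = 1.1213-6.1213i

X = [0, 1.1213+6.1213i, 7+5i, -3.1213-1.8787i, 6, -3.1213+1.8787i, 7-5i, 1.1213-6.1213i]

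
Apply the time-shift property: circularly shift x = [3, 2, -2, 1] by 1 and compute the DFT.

Time shift by 1: X_shifted[k] = ω_4^(1k) · X[k]
Shifted x = [1, 3, 2, -2]

DFT(x[n-1]) = [4, -1-5i, 2, -1+5i]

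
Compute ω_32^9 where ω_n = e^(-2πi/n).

ω_32^9 = e^(-2πi·9/32)
= cos(-2π·9/32) + i·sin(-2π·9/32)
= cos(-18π/32) + i·sin(-18π/32)

ω_32^9 = cos(-18π/32) + i·sin(-18π/32) = -0.1951-0.9808i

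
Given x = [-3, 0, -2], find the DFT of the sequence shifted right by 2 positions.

Time shift by 2: X_shifted[k] = ω_3^(2k) · X[k]
Shifted x = [0, -2, -3]

DFT(x[n-2]) = [-5, 2.5000-0.8660i, 2.5000+0.8660i]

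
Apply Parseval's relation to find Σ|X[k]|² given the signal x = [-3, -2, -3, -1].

Parseval: Σ|x[n]|² = (1/N)Σ|X[k]|², so Σ|X[k]|² = N·Σ|x[n]|² = 4·23.0000

Σ|X[k]|² = N·Σ|x[n]|² = 4·23.0000 = 92.0000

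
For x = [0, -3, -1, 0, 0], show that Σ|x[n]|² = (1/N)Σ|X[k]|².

Time domain:
Σ|x[n]|² = |0|² + |-3|² + |-1|² + |0|² + |0|² = 10.0000

Frequency domain:
(1/5)Σ|X[k]|² = (1/5)(|-4|² + |-0.1180+3.4410i|² + |2.1180+0.8123i|² + |2.1180-0.8123i|² + |-0.1180-3.4410i|²) = (1/5)·50.0000 = 10.0000

Both sides agree, confirming Parseval's theorem.

Σ|x[n]|² = (1/N)Σ|X[k]|² = 10.0000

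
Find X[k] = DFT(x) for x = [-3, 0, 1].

X[k] = Σ(n=0 to 2) x[n] · ω_3^(nk)
where ω_3 = e^(-2πi/3)

Computing each X[k]:
X[0] = -2
X[1] = -3.5000+0.8660i
X[2] = -3.5000-0.8660i

X = [-2, -3.5000+0.8660i, -3.5000-0.8660i]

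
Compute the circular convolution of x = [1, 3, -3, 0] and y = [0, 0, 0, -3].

(x ⊛ y)[n] = Σ(m=0 to 3) x[m] · y[(n-m) mod 4]

Computing each output sample:
(x ⊛ y)[0] = -9
(x ⊛ y)[1] = 9
(x ⊛ y)[2] = 0
(x ⊛ y)[3] = -3

x ⊛ y = [-9, 9, 0, -3]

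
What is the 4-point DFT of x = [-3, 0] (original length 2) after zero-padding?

Original 2-point DFT: [-3, -3]
Zero-padded 4-point DFT provides frequency interpolation.

DFT_4([x, 0, ...]) = [-3, -3, -3, -3]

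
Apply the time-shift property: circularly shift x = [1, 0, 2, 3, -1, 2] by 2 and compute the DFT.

Time shift by 2: X_shifted[k] = ω_6^(2k) · X[k]
Shifted x = [-1, 2, 1, 0, 2, 3]

DFT(x[n-2]) = [7, 1.7321i, -5, -3, -5, -1.7321i]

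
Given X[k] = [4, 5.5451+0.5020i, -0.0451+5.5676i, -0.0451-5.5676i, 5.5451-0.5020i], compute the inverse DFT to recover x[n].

x[n] = (1/5) Σ(k=0 to 4) X[k] · e^(2πikn/5)

Computing each x[n]:
x[0] = 3
x[1] = 0
x[2] = 1
x[3] = -3
x[4] = 3

x = [3, 0, 1, -3, 3]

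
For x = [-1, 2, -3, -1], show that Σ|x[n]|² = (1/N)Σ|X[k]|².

Time domain:
Σ|x[n]|² = |-1|² + |2|² + |-3|² + |-1|² = 15.0000

Frequency domain:
(1/4)Σ|X[k]|² = (1/4)(|-3|² + |2-3i|² + |-5|² + |2+3i|²) = (1/4)·60.0000 = 15.0000

Both sides agree, confirming Parseval's theorem.

Σ|x[n]|² = (1/N)Σ|X[k]|² = 15.0000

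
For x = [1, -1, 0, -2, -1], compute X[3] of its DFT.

X[3] = Σ(n=0 to 4) x[n] · ω_5^(3n) where ω_5 = e^(-2πi/5)
= (1)·ω_5^0 + (-1)·ω_5^3 + (0)·ω_5^6 + (-2)·ω_5^9 + (-1)·ω_5^12

X[3] = 2.0000-1.9021i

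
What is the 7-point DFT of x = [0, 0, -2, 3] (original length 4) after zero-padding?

Original 4-point DFT: [1, 2+3i, -5, 2-3i]
Zero-padded 7-point DFT provides frequency interpolation.

DFT_7([x, 0, ...]) = [1, -2.2579+0.6482i, 3.6724+1.4777i, -1.9145-4.4884i, -1.9145+4.4884i, 3.6724-1.4777i, -2.2579-0.6482i]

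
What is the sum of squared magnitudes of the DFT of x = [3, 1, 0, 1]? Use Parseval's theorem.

Parseval: Σ|x[n]|² = (1/N)Σ|X[k]|², so Σ|X[k]|² = N·Σ|x[n]|² = 4·11.0000

Σ|X[k]|² = N·Σ|x[n]|² = 4·11.0000 = 44.0000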